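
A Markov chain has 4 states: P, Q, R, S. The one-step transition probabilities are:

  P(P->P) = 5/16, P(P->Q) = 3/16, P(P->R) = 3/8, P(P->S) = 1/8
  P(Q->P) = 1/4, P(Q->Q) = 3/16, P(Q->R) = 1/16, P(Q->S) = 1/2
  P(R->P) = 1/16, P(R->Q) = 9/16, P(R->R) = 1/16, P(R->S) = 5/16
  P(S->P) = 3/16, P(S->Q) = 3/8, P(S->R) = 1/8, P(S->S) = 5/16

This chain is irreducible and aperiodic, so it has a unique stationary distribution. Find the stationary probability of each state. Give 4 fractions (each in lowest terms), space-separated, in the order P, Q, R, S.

Answer: 1022/4761 485/1587 715/4761 523/1587

Derivation:
The stationary distribution satisfies pi = pi * P, i.e.:
  pi_P = 5/16*pi_P + 1/4*pi_Q + 1/16*pi_R + 3/16*pi_S
  pi_Q = 3/16*pi_P + 3/16*pi_Q + 9/16*pi_R + 3/8*pi_S
  pi_R = 3/8*pi_P + 1/16*pi_Q + 1/16*pi_R + 1/8*pi_S
  pi_S = 1/8*pi_P + 1/2*pi_Q + 5/16*pi_R + 5/16*pi_S
with normalization: pi_P + pi_Q + pi_R + pi_S = 1.

Using the first 3 balance equations plus normalization, the linear system A*pi = b is:
  [-11/16, 1/4, 1/16, 3/16] . pi = 0
  [3/16, -13/16, 9/16, 3/8] . pi = 0
  [3/8, 1/16, -15/16, 1/8] . pi = 0
  [1, 1, 1, 1] . pi = 1

Solving yields:
  pi_P = 1022/4761
  pi_Q = 485/1587
  pi_R = 715/4761
  pi_S = 523/1587

Verification (pi * P):
  1022/4761*5/16 + 485/1587*1/4 + 715/4761*1/16 + 523/1587*3/16 = 1022/4761 = pi_P  (ok)
  1022/4761*3/16 + 485/1587*3/16 + 715/4761*9/16 + 523/1587*3/8 = 485/1587 = pi_Q  (ok)
  1022/4761*3/8 + 485/1587*1/16 + 715/4761*1/16 + 523/1587*1/8 = 715/4761 = pi_R  (ok)
  1022/4761*1/8 + 485/1587*1/2 + 715/4761*5/16 + 523/1587*5/16 = 523/1587 = pi_S  (ok)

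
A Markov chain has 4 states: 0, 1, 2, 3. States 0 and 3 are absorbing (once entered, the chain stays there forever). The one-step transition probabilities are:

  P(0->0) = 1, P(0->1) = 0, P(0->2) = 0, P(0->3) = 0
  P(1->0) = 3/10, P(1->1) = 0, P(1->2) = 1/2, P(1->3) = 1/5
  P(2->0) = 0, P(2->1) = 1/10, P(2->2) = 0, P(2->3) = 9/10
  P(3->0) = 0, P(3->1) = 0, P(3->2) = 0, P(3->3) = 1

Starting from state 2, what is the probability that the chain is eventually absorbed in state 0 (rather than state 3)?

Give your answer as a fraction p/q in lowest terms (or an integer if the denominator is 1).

Let a_i = P(absorbed in 0 | start in state i).
Boundary conditions: a_0 = 1, a_3 = 0.
For each transient state i, a_i = sum_j P(i->j) * a_j:
  a_1 = 3/10*a_0 + 0*a_1 + 1/2*a_2 + 1/5*a_3
  a_2 = 0*a_0 + 1/10*a_1 + 0*a_2 + 9/10*a_3

Substituting a_0 = 1 and a_3 = 0, rearrange to (I - Q) a = r where r[i] = P(i -> 0):
  [1, -1/2] . (a_1, a_2) = 3/10
  [-1/10, 1] . (a_1, a_2) = 0

Solving yields:
  a_1 = 6/19
  a_2 = 3/95

Starting state is 2, so the absorption probability is a_2 = 3/95.

Answer: 3/95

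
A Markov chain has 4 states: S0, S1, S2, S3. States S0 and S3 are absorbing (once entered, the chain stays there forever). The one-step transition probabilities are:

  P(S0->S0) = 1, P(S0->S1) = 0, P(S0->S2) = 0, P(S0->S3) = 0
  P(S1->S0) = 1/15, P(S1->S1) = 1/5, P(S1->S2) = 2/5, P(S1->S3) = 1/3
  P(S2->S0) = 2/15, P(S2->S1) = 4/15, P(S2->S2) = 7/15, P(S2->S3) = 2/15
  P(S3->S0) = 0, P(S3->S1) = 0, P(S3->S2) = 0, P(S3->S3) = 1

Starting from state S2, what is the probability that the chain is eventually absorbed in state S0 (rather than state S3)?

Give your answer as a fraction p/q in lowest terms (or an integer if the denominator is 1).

Let a_i = P(absorbed in S0 | start in state i).
Boundary conditions: a_S0 = 1, a_S3 = 0.
For each transient state i, a_i = sum_j P(i->j) * a_j:
  a_S1 = 1/15*a_S0 + 1/5*a_S1 + 2/5*a_S2 + 1/3*a_S3
  a_S2 = 2/15*a_S0 + 4/15*a_S1 + 7/15*a_S2 + 2/15*a_S3

Substituting a_S0 = 1 and a_S3 = 0, rearrange to (I - Q) a = r where r[i] = P(i -> S0):
  [4/5, -2/5] . (a_S1, a_S2) = 1/15
  [-4/15, 8/15] . (a_S1, a_S2) = 2/15

Solving yields:
  a_S1 = 5/18
  a_S2 = 7/18

Starting state is S2, so the absorption probability is a_S2 = 7/18.

Answer: 7/18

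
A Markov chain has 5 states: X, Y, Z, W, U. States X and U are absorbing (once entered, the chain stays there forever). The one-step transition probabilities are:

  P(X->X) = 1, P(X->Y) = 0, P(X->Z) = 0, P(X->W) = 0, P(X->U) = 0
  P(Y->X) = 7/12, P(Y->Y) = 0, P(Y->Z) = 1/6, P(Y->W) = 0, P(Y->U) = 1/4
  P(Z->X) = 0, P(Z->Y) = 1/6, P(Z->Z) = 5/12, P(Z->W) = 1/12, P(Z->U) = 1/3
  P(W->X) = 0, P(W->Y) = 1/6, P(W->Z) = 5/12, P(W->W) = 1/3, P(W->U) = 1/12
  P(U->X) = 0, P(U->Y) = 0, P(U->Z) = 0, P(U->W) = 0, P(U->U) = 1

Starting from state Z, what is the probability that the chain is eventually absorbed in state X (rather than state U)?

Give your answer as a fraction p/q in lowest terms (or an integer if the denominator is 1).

Answer: 7/32

Derivation:
Let a_i = P(absorbed in X | start in state i).
Boundary conditions: a_X = 1, a_U = 0.
For each transient state i, a_i = sum_j P(i->j) * a_j:
  a_Y = 7/12*a_X + 0*a_Y + 1/6*a_Z + 0*a_W + 1/4*a_U
  a_Z = 0*a_X + 1/6*a_Y + 5/12*a_Z + 1/12*a_W + 1/3*a_U
  a_W = 0*a_X + 1/6*a_Y + 5/12*a_Z + 1/3*a_W + 1/12*a_U

Substituting a_X = 1 and a_U = 0, rearrange to (I - Q) a = r where r[i] = P(i -> X):
  [1, -1/6, 0] . (a_Y, a_Z, a_W) = 7/12
  [-1/6, 7/12, -1/12] . (a_Y, a_Z, a_W) = 0
  [-1/6, -5/12, 2/3] . (a_Y, a_Z, a_W) = 0

Solving yields:
  a_Y = 119/192
  a_Z = 7/32
  a_W = 7/24

Starting state is Z, so the absorption probability is a_Z = 7/32.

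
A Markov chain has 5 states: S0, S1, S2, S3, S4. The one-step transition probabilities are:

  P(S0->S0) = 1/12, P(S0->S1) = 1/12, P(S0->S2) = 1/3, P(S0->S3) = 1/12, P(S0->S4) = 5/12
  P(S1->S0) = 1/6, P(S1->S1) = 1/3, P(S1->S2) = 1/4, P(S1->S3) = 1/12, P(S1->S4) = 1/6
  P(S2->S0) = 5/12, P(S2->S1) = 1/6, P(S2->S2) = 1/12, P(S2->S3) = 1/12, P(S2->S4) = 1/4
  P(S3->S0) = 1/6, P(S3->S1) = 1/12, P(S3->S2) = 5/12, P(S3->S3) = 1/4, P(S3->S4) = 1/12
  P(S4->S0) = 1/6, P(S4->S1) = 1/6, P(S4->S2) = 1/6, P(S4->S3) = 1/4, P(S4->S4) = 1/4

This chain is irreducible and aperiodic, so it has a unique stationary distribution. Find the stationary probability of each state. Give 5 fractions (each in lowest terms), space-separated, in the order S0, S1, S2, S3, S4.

The stationary distribution satisfies pi = pi * P, i.e.:
  pi_S0 = 1/12*pi_S0 + 1/6*pi_S1 + 5/12*pi_S2 + 1/6*pi_S3 + 1/6*pi_S4
  pi_S1 = 1/12*pi_S0 + 1/3*pi_S1 + 1/6*pi_S2 + 1/12*pi_S3 + 1/6*pi_S4
  pi_S2 = 1/3*pi_S0 + 1/4*pi_S1 + 1/12*pi_S2 + 5/12*pi_S3 + 1/6*pi_S4
  pi_S3 = 1/12*pi_S0 + 1/12*pi_S1 + 1/12*pi_S2 + 1/4*pi_S3 + 1/4*pi_S4
  pi_S4 = 5/12*pi_S0 + 1/6*pi_S1 + 1/4*pi_S2 + 1/12*pi_S3 + 1/4*pi_S4
with normalization: pi_S0 + pi_S1 + pi_S2 + pi_S3 + pi_S4 = 1.

Using the first 4 balance equations plus normalization, the linear system A*pi = b is:
  [-11/12, 1/6, 5/12, 1/6, 1/6] . pi = 0
  [1/12, -2/3, 1/6, 1/12, 1/6] . pi = 0
  [1/3, 1/4, -11/12, 5/12, 1/6] . pi = 0
  [1/12, 1/12, 1/12, -3/4, 1/4] . pi = 0
  [1, 1, 1, 1, 1] . pi = 1

Solving yields:
  pi_S0 = 4189/20180
  pi_S1 = 829/5045
  pi_S2 = 4699/20180
  pi_S3 = 3011/20180
  pi_S4 = 993/4036

Verification (pi * P):
  4189/20180*1/12 + 829/5045*1/6 + 4699/20180*5/12 + 3011/20180*1/6 + 993/4036*1/6 = 4189/20180 = pi_S0  (ok)
  4189/20180*1/12 + 829/5045*1/3 + 4699/20180*1/6 + 3011/20180*1/12 + 993/4036*1/6 = 829/5045 = pi_S1  (ok)
  4189/20180*1/3 + 829/5045*1/4 + 4699/20180*1/12 + 3011/20180*5/12 + 993/4036*1/6 = 4699/20180 = pi_S2  (ok)
  4189/20180*1/12 + 829/5045*1/12 + 4699/20180*1/12 + 3011/20180*1/4 + 993/4036*1/4 = 3011/20180 = pi_S3  (ok)
  4189/20180*5/12 + 829/5045*1/6 + 4699/20180*1/4 + 3011/20180*1/12 + 993/4036*1/4 = 993/4036 = pi_S4  (ok)

Answer: 4189/20180 829/5045 4699/20180 3011/20180 993/4036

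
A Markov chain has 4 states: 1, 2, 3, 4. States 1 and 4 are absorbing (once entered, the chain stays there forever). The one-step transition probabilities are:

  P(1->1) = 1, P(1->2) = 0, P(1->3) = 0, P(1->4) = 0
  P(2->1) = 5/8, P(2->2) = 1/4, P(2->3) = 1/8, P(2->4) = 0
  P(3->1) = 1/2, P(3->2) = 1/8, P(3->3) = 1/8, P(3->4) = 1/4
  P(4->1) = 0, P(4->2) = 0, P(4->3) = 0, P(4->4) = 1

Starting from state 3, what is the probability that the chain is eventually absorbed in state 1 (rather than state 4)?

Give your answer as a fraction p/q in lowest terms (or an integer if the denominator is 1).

Answer: 29/41

Derivation:
Let a_i = P(absorbed in 1 | start in state i).
Boundary conditions: a_1 = 1, a_4 = 0.
For each transient state i, a_i = sum_j P(i->j) * a_j:
  a_2 = 5/8*a_1 + 1/4*a_2 + 1/8*a_3 + 0*a_4
  a_3 = 1/2*a_1 + 1/8*a_2 + 1/8*a_3 + 1/4*a_4

Substituting a_1 = 1 and a_4 = 0, rearrange to (I - Q) a = r where r[i] = P(i -> 1):
  [3/4, -1/8] . (a_2, a_3) = 5/8
  [-1/8, 7/8] . (a_2, a_3) = 1/2

Solving yields:
  a_2 = 39/41
  a_3 = 29/41

Starting state is 3, so the absorption probability is a_3 = 29/41.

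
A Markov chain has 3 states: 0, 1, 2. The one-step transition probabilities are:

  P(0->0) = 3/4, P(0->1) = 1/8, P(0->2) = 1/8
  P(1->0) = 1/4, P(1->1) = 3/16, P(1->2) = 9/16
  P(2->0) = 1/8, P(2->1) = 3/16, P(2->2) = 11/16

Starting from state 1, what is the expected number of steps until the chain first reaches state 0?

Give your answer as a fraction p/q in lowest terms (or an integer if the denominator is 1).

Let h_i = expected steps to first reach 0 from state i.
Boundary: h_0 = 0.
First-step equations for the other states:
  h_1 = 1 + 1/4*h_0 + 3/16*h_1 + 9/16*h_2
  h_2 = 1 + 1/8*h_0 + 3/16*h_1 + 11/16*h_2

Substituting h_0 = 0 and rearranging gives the linear system (I - Q) h = 1:
  [13/16, -9/16] . (h_1, h_2) = 1
  [-3/16, 5/16] . (h_1, h_2) = 1

Solving yields:
  h_1 = 112/19
  h_2 = 128/19

Starting state is 1, so the expected hitting time is h_1 = 112/19.

Answer: 112/19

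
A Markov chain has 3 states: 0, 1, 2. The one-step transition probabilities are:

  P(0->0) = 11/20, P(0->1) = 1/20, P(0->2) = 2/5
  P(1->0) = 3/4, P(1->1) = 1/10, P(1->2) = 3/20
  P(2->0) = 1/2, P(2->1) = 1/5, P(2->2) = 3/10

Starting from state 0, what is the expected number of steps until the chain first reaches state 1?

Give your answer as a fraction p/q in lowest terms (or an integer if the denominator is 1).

Answer: 220/23

Derivation:
Let h_i = expected steps to first reach 1 from state i.
Boundary: h_1 = 0.
First-step equations for the other states:
  h_0 = 1 + 11/20*h_0 + 1/20*h_1 + 2/5*h_2
  h_2 = 1 + 1/2*h_0 + 1/5*h_1 + 3/10*h_2

Substituting h_1 = 0 and rearranging gives the linear system (I - Q) h = 1:
  [9/20, -2/5] . (h_0, h_2) = 1
  [-1/2, 7/10] . (h_0, h_2) = 1

Solving yields:
  h_0 = 220/23
  h_2 = 190/23

Starting state is 0, so the expected hitting time is h_0 = 220/23.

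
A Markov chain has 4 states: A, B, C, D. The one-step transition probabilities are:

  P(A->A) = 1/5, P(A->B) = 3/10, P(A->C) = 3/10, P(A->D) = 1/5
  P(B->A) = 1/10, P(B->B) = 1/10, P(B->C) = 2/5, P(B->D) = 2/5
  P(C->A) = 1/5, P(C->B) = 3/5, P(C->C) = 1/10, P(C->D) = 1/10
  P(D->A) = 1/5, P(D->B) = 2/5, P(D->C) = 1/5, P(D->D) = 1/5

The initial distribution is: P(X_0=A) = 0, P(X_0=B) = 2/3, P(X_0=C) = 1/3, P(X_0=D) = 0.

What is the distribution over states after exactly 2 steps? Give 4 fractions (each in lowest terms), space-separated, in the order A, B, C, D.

Propagating the distribution step by step (d_{t+1} = d_t * P):
d_0 = (A=0, B=2/3, C=1/3, D=0)
  d_1[A] = 0*1/5 + 2/3*1/10 + 1/3*1/5 + 0*1/5 = 2/15
  d_1[B] = 0*3/10 + 2/3*1/10 + 1/3*3/5 + 0*2/5 = 4/15
  d_1[C] = 0*3/10 + 2/3*2/5 + 1/3*1/10 + 0*1/5 = 3/10
  d_1[D] = 0*1/5 + 2/3*2/5 + 1/3*1/10 + 0*1/5 = 3/10
d_1 = (A=2/15, B=4/15, C=3/10, D=3/10)
  d_2[A] = 2/15*1/5 + 4/15*1/10 + 3/10*1/5 + 3/10*1/5 = 13/75
  d_2[B] = 2/15*3/10 + 4/15*1/10 + 3/10*3/5 + 3/10*2/5 = 11/30
  d_2[C] = 2/15*3/10 + 4/15*2/5 + 3/10*1/10 + 3/10*1/5 = 71/300
  d_2[D] = 2/15*1/5 + 4/15*2/5 + 3/10*1/10 + 3/10*1/5 = 67/300
d_2 = (A=13/75, B=11/30, C=71/300, D=67/300)

Answer: 13/75 11/30 71/300 67/300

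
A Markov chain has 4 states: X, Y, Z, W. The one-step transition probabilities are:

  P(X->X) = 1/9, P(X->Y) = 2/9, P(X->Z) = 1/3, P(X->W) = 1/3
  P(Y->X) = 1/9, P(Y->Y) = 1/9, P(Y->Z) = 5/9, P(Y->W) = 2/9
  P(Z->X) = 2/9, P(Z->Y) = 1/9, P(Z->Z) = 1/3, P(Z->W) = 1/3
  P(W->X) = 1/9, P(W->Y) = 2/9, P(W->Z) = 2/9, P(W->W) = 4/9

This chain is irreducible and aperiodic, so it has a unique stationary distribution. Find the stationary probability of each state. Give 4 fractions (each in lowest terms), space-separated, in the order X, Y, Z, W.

Answer: 109/737 123/737 244/737 261/737

Derivation:
The stationary distribution satisfies pi = pi * P, i.e.:
  pi_X = 1/9*pi_X + 1/9*pi_Y + 2/9*pi_Z + 1/9*pi_W
  pi_Y = 2/9*pi_X + 1/9*pi_Y + 1/9*pi_Z + 2/9*pi_W
  pi_Z = 1/3*pi_X + 5/9*pi_Y + 1/3*pi_Z + 2/9*pi_W
  pi_W = 1/3*pi_X + 2/9*pi_Y + 1/3*pi_Z + 4/9*pi_W
with normalization: pi_X + pi_Y + pi_Z + pi_W = 1.

Using the first 3 balance equations plus normalization, the linear system A*pi = b is:
  [-8/9, 1/9, 2/9, 1/9] . pi = 0
  [2/9, -8/9, 1/9, 2/9] . pi = 0
  [1/3, 5/9, -2/3, 2/9] . pi = 0
  [1, 1, 1, 1] . pi = 1

Solving yields:
  pi_X = 109/737
  pi_Y = 123/737
  pi_Z = 244/737
  pi_W = 261/737

Verification (pi * P):
  109/737*1/9 + 123/737*1/9 + 244/737*2/9 + 261/737*1/9 = 109/737 = pi_X  (ok)
  109/737*2/9 + 123/737*1/9 + 244/737*1/9 + 261/737*2/9 = 123/737 = pi_Y  (ok)
  109/737*1/3 + 123/737*5/9 + 244/737*1/3 + 261/737*2/9 = 244/737 = pi_Z  (ok)
  109/737*1/3 + 123/737*2/9 + 244/737*1/3 + 261/737*4/9 = 261/737 = pi_W  (ok)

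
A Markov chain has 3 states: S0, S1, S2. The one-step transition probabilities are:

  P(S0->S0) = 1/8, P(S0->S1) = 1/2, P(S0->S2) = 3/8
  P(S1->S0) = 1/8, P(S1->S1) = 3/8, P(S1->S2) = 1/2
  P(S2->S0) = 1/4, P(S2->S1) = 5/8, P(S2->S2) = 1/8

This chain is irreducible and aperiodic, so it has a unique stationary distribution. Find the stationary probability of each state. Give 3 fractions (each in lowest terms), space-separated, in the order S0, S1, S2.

The stationary distribution satisfies pi = pi * P, i.e.:
  pi_S0 = 1/8*pi_S0 + 1/8*pi_S1 + 1/4*pi_S2
  pi_S1 = 1/2*pi_S0 + 3/8*pi_S1 + 5/8*pi_S2
  pi_S2 = 3/8*pi_S0 + 1/2*pi_S1 + 1/8*pi_S2
with normalization: pi_S0 + pi_S1 + pi_S2 = 1.

Using the first 2 balance equations plus normalization, the linear system A*pi = b is:
  [-7/8, 1/8, 1/4] . pi = 0
  [1/2, -5/8, 5/8] . pi = 0
  [1, 1, 1] . pi = 1

Solving yields:
  pi_S0 = 15/89
  pi_S1 = 43/89
  pi_S2 = 31/89

Verification (pi * P):
  15/89*1/8 + 43/89*1/8 + 31/89*1/4 = 15/89 = pi_S0  (ok)
  15/89*1/2 + 43/89*3/8 + 31/89*5/8 = 43/89 = pi_S1  (ok)
  15/89*3/8 + 43/89*1/2 + 31/89*1/8 = 31/89 = pi_S2  (ok)

Answer: 15/89 43/89 31/89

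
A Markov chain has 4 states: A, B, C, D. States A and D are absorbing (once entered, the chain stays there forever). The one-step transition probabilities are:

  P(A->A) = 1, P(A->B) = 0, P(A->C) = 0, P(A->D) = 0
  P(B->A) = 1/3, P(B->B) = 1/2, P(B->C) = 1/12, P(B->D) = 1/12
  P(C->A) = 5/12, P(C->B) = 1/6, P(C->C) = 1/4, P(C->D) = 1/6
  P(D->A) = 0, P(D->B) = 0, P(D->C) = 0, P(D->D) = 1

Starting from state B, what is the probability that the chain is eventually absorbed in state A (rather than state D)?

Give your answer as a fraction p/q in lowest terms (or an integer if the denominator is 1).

Answer: 41/52

Derivation:
Let a_i = P(absorbed in A | start in state i).
Boundary conditions: a_A = 1, a_D = 0.
For each transient state i, a_i = sum_j P(i->j) * a_j:
  a_B = 1/3*a_A + 1/2*a_B + 1/12*a_C + 1/12*a_D
  a_C = 5/12*a_A + 1/6*a_B + 1/4*a_C + 1/6*a_D

Substituting a_A = 1 and a_D = 0, rearrange to (I - Q) a = r where r[i] = P(i -> A):
  [1/2, -1/12] . (a_B, a_C) = 1/3
  [-1/6, 3/4] . (a_B, a_C) = 5/12

Solving yields:
  a_B = 41/52
  a_C = 19/26

Starting state is B, so the absorption probability is a_B = 41/52.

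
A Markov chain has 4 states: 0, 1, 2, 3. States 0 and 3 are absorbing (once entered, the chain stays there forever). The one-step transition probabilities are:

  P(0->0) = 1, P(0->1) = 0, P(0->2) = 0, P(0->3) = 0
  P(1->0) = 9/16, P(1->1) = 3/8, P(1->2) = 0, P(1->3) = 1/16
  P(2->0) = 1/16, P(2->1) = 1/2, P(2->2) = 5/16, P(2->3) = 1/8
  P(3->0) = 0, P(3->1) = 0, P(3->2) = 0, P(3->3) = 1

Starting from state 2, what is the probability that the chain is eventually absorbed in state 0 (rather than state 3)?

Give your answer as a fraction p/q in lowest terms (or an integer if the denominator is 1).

Let a_i = P(absorbed in 0 | start in state i).
Boundary conditions: a_0 = 1, a_3 = 0.
For each transient state i, a_i = sum_j P(i->j) * a_j:
  a_1 = 9/16*a_0 + 3/8*a_1 + 0*a_2 + 1/16*a_3
  a_2 = 1/16*a_0 + 1/2*a_1 + 5/16*a_2 + 1/8*a_3

Substituting a_0 = 1 and a_3 = 0, rearrange to (I - Q) a = r where r[i] = P(i -> 0):
  [5/8, 0] . (a_1, a_2) = 9/16
  [-1/2, 11/16] . (a_1, a_2) = 1/16

Solving yields:
  a_1 = 9/10
  a_2 = 41/55

Starting state is 2, so the absorption probability is a_2 = 41/55.

Answer: 41/55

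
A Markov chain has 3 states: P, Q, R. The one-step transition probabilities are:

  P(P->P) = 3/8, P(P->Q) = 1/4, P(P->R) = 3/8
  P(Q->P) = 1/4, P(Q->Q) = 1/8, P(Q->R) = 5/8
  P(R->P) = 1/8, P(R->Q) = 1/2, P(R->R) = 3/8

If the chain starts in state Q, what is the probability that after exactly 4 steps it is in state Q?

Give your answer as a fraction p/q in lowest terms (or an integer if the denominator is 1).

Answer: 1353/4096

Derivation:
Computing P^4 by repeated multiplication:
P^1 =
  P: [3/8, 1/4, 3/8]
  Q: [1/4, 1/8, 5/8]
  R: [1/8, 1/2, 3/8]
P^2 =
  P: [1/4, 5/16, 7/16]
  Q: [13/64, 25/64, 13/32]
  R: [7/32, 9/32, 1/2]
P^3 =
  P: [29/128, 41/128, 29/64]
  Q: [115/512, 155/512, 121/256]
  R: [55/256, 87/256, 57/128]
P^4 =
  P: [227/1024, 331/1024, 233/512]
  Q: [897/4096, 1353/4096, 923/2048]
  R: [453/2048, 653/2048, 471/1024]

(P^4)[Q -> Q] = 1353/4096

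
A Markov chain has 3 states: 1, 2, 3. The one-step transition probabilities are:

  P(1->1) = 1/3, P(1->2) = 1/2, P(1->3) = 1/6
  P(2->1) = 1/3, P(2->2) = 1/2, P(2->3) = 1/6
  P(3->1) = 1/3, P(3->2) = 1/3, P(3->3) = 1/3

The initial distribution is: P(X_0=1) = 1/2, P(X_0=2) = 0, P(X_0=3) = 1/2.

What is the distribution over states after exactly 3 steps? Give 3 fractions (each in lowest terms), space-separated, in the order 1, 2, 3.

Propagating the distribution step by step (d_{t+1} = d_t * P):
d_0 = (1=1/2, 2=0, 3=1/2)
  d_1[1] = 1/2*1/3 + 0*1/3 + 1/2*1/3 = 1/3
  d_1[2] = 1/2*1/2 + 0*1/2 + 1/2*1/3 = 5/12
  d_1[3] = 1/2*1/6 + 0*1/6 + 1/2*1/3 = 1/4
d_1 = (1=1/3, 2=5/12, 3=1/4)
  d_2[1] = 1/3*1/3 + 5/12*1/3 + 1/4*1/3 = 1/3
  d_2[2] = 1/3*1/2 + 5/12*1/2 + 1/4*1/3 = 11/24
  d_2[3] = 1/3*1/6 + 5/12*1/6 + 1/4*1/3 = 5/24
d_2 = (1=1/3, 2=11/24, 3=5/24)
  d_3[1] = 1/3*1/3 + 11/24*1/3 + 5/24*1/3 = 1/3
  d_3[2] = 1/3*1/2 + 11/24*1/2 + 5/24*1/3 = 67/144
  d_3[3] = 1/3*1/6 + 11/24*1/6 + 5/24*1/3 = 29/144
d_3 = (1=1/3, 2=67/144, 3=29/144)

Answer: 1/3 67/144 29/144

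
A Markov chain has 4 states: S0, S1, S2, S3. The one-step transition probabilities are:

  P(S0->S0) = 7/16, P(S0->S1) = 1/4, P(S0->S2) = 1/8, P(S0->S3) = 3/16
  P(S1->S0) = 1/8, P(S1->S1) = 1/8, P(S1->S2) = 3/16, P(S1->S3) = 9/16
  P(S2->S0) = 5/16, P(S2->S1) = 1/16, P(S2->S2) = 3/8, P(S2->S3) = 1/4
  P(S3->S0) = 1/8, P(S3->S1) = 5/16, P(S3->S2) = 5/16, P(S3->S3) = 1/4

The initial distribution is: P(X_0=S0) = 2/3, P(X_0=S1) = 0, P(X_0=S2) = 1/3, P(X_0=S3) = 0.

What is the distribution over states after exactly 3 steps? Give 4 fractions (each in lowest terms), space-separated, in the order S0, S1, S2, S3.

Answer: 1583/6144 819/4096 761/3072 1207/4096

Derivation:
Propagating the distribution step by step (d_{t+1} = d_t * P):
d_0 = (S0=2/3, S1=0, S2=1/3, S3=0)
  d_1[S0] = 2/3*7/16 + 0*1/8 + 1/3*5/16 + 0*1/8 = 19/48
  d_1[S1] = 2/3*1/4 + 0*1/8 + 1/3*1/16 + 0*5/16 = 3/16
  d_1[S2] = 2/3*1/8 + 0*3/16 + 1/3*3/8 + 0*5/16 = 5/24
  d_1[S3] = 2/3*3/16 + 0*9/16 + 1/3*1/4 + 0*1/4 = 5/24
d_1 = (S0=19/48, S1=3/16, S2=5/24, S3=5/24)
  d_2[S0] = 19/48*7/16 + 3/16*1/8 + 5/24*5/16 + 5/24*1/8 = 221/768
  d_2[S1] = 19/48*1/4 + 3/16*1/8 + 5/24*1/16 + 5/24*5/16 = 77/384
  d_2[S2] = 19/48*1/8 + 3/16*3/16 + 5/24*3/8 + 5/24*5/16 = 175/768
  d_2[S3] = 19/48*3/16 + 3/16*9/16 + 5/24*1/4 + 5/24*1/4 = 109/384
d_2 = (S0=221/768, S1=77/384, S2=175/768, S3=109/384)
  d_3[S0] = 221/768*7/16 + 77/384*1/8 + 175/768*5/16 + 109/384*1/8 = 1583/6144
  d_3[S1] = 221/768*1/4 + 77/384*1/8 + 175/768*1/16 + 109/384*5/16 = 819/4096
  d_3[S2] = 221/768*1/8 + 77/384*3/16 + 175/768*3/8 + 109/384*5/16 = 761/3072
  d_3[S3] = 221/768*3/16 + 77/384*9/16 + 175/768*1/4 + 109/384*1/4 = 1207/4096
d_3 = (S0=1583/6144, S1=819/4096, S2=761/3072, S3=1207/4096)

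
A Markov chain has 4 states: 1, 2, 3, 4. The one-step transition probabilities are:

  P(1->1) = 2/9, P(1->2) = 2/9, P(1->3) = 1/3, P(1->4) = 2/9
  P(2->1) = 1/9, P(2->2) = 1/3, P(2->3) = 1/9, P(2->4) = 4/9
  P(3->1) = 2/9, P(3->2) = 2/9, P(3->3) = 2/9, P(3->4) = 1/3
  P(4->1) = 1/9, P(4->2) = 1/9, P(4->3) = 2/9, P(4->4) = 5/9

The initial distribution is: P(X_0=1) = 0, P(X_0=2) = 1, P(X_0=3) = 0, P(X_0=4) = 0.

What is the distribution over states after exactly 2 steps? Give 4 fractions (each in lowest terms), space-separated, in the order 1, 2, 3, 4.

Propagating the distribution step by step (d_{t+1} = d_t * P):
d_0 = (1=0, 2=1, 3=0, 4=0)
  d_1[1] = 0*2/9 + 1*1/9 + 0*2/9 + 0*1/9 = 1/9
  d_1[2] = 0*2/9 + 1*1/3 + 0*2/9 + 0*1/9 = 1/3
  d_1[3] = 0*1/3 + 1*1/9 + 0*2/9 + 0*2/9 = 1/9
  d_1[4] = 0*2/9 + 1*4/9 + 0*1/3 + 0*5/9 = 4/9
d_1 = (1=1/9, 2=1/3, 3=1/9, 4=4/9)
  d_2[1] = 1/9*2/9 + 1/3*1/9 + 1/9*2/9 + 4/9*1/9 = 11/81
  d_2[2] = 1/9*2/9 + 1/3*1/3 + 1/9*2/9 + 4/9*1/9 = 17/81
  d_2[3] = 1/9*1/3 + 1/3*1/9 + 1/9*2/9 + 4/9*2/9 = 16/81
  d_2[4] = 1/9*2/9 + 1/3*4/9 + 1/9*1/3 + 4/9*5/9 = 37/81
d_2 = (1=11/81, 2=17/81, 3=16/81, 4=37/81)

Answer: 11/81 17/81 16/81 37/81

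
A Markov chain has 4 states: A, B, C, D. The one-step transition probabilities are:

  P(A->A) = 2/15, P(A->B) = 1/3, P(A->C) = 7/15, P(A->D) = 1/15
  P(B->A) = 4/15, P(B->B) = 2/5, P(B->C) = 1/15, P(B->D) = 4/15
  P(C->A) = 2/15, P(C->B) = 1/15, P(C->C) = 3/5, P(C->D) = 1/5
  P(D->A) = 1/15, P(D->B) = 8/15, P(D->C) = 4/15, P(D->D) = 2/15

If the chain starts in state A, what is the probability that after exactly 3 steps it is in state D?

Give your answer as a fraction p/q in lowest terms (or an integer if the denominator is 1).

Computing P^3 by repeated multiplication:
P^1 =
  A: [2/15, 1/3, 7/15, 1/15]
  B: [4/15, 2/5, 1/15, 4/15]
  C: [2/15, 1/15, 3/5, 1/5]
  D: [1/15, 8/15, 4/15, 2/15]
P^2 =
  A: [13/75, 11/45, 86/225, 1/5]
  B: [38/225, 89/225, 59/225, 13/75]
  C: [29/225, 49/225, 12/25, 13/75]
  D: [44/225, 73/225, 59/225, 49/225]
P^3 =
  A: [103/675, 971/3375, 1282/3375, 607/3375]
  B: [589/3375, 73/225, 1042/3375, 649/3375]
  C: [509/3375, 859/3375, 92/225, 209/1125]
  D: [547/3375, 1109/3375, 1108/3375, 611/3375]

(P^3)[A -> D] = 607/3375

Answer: 607/3375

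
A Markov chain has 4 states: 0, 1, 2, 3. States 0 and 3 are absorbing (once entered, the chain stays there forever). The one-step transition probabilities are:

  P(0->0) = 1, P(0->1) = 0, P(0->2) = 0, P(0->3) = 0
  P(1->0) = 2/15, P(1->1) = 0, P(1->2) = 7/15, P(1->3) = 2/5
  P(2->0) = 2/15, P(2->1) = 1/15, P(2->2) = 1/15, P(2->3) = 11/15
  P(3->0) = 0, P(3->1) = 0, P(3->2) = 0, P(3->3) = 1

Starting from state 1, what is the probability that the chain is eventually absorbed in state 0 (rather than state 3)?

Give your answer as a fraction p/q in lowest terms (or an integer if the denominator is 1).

Answer: 6/29

Derivation:
Let a_i = P(absorbed in 0 | start in state i).
Boundary conditions: a_0 = 1, a_3 = 0.
For each transient state i, a_i = sum_j P(i->j) * a_j:
  a_1 = 2/15*a_0 + 0*a_1 + 7/15*a_2 + 2/5*a_3
  a_2 = 2/15*a_0 + 1/15*a_1 + 1/15*a_2 + 11/15*a_3

Substituting a_0 = 1 and a_3 = 0, rearrange to (I - Q) a = r where r[i] = P(i -> 0):
  [1, -7/15] . (a_1, a_2) = 2/15
  [-1/15, 14/15] . (a_1, a_2) = 2/15

Solving yields:
  a_1 = 6/29
  a_2 = 32/203

Starting state is 1, so the absorption probability is a_1 = 6/29.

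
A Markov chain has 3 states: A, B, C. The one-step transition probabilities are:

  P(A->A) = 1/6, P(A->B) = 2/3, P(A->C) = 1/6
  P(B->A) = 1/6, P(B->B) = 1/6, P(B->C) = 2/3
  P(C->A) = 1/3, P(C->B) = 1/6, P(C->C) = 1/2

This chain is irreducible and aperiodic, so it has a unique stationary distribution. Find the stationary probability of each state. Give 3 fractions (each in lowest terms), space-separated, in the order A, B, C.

Answer: 11/45 13/45 7/15

Derivation:
The stationary distribution satisfies pi = pi * P, i.e.:
  pi_A = 1/6*pi_A + 1/6*pi_B + 1/3*pi_C
  pi_B = 2/3*pi_A + 1/6*pi_B + 1/6*pi_C
  pi_C = 1/6*pi_A + 2/3*pi_B + 1/2*pi_C
with normalization: pi_A + pi_B + pi_C = 1.

Using the first 2 balance equations plus normalization, the linear system A*pi = b is:
  [-5/6, 1/6, 1/3] . pi = 0
  [2/3, -5/6, 1/6] . pi = 0
  [1, 1, 1] . pi = 1

Solving yields:
  pi_A = 11/45
  pi_B = 13/45
  pi_C = 7/15

Verification (pi * P):
  11/45*1/6 + 13/45*1/6 + 7/15*1/3 = 11/45 = pi_A  (ok)
  11/45*2/3 + 13/45*1/6 + 7/15*1/6 = 13/45 = pi_B  (ok)
  11/45*1/6 + 13/45*2/3 + 7/15*1/2 = 7/15 = pi_C  (ok)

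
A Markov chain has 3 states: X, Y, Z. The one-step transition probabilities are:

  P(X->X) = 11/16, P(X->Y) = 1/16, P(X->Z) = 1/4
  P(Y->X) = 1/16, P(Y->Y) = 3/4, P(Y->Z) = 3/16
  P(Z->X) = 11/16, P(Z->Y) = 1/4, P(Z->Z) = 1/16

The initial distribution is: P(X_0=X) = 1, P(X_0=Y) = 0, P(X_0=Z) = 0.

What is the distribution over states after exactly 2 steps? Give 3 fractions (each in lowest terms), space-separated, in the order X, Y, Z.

Answer: 83/128 39/256 51/256

Derivation:
Propagating the distribution step by step (d_{t+1} = d_t * P):
d_0 = (X=1, Y=0, Z=0)
  d_1[X] = 1*11/16 + 0*1/16 + 0*11/16 = 11/16
  d_1[Y] = 1*1/16 + 0*3/4 + 0*1/4 = 1/16
  d_1[Z] = 1*1/4 + 0*3/16 + 0*1/16 = 1/4
d_1 = (X=11/16, Y=1/16, Z=1/4)
  d_2[X] = 11/16*11/16 + 1/16*1/16 + 1/4*11/16 = 83/128
  d_2[Y] = 11/16*1/16 + 1/16*3/4 + 1/4*1/4 = 39/256
  d_2[Z] = 11/16*1/4 + 1/16*3/16 + 1/4*1/16 = 51/256
d_2 = (X=83/128, Y=39/256, Z=51/256)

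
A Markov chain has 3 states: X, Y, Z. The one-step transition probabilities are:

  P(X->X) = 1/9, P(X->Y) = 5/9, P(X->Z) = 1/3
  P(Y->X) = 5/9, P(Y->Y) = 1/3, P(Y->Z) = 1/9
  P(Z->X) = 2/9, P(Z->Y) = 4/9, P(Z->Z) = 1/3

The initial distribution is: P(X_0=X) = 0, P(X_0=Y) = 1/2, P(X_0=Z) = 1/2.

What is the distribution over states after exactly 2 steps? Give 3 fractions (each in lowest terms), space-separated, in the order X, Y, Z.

Propagating the distribution step by step (d_{t+1} = d_t * P):
d_0 = (X=0, Y=1/2, Z=1/2)
  d_1[X] = 0*1/9 + 1/2*5/9 + 1/2*2/9 = 7/18
  d_1[Y] = 0*5/9 + 1/2*1/3 + 1/2*4/9 = 7/18
  d_1[Z] = 0*1/3 + 1/2*1/9 + 1/2*1/3 = 2/9
d_1 = (X=7/18, Y=7/18, Z=2/9)
  d_2[X] = 7/18*1/9 + 7/18*5/9 + 2/9*2/9 = 25/81
  d_2[Y] = 7/18*5/9 + 7/18*1/3 + 2/9*4/9 = 4/9
  d_2[Z] = 7/18*1/3 + 7/18*1/9 + 2/9*1/3 = 20/81
d_2 = (X=25/81, Y=4/9, Z=20/81)

Answer: 25/81 4/9 20/81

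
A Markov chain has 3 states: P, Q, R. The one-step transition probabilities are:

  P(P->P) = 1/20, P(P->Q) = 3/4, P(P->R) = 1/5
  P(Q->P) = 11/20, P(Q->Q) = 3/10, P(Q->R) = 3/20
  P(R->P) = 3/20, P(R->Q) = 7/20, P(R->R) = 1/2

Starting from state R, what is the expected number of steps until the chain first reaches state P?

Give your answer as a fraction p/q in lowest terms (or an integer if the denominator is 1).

Answer: 60/17

Derivation:
Let h_i = expected steps to first reach P from state i.
Boundary: h_P = 0.
First-step equations for the other states:
  h_Q = 1 + 11/20*h_P + 3/10*h_Q + 3/20*h_R
  h_R = 1 + 3/20*h_P + 7/20*h_Q + 1/2*h_R

Substituting h_P = 0 and rearranging gives the linear system (I - Q) h = 1:
  [7/10, -3/20] . (h_Q, h_R) = 1
  [-7/20, 1/2] . (h_Q, h_R) = 1

Solving yields:
  h_Q = 260/119
  h_R = 60/17

Starting state is R, so the expected hitting time is h_R = 60/17.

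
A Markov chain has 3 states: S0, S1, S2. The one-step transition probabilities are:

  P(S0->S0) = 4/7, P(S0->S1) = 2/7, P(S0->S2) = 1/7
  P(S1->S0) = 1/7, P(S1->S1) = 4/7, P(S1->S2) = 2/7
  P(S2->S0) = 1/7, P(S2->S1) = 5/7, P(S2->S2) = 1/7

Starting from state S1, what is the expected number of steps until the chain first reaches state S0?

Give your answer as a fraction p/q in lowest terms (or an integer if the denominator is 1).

Answer: 7

Derivation:
Let h_i = expected steps to first reach S0 from state i.
Boundary: h_S0 = 0.
First-step equations for the other states:
  h_S1 = 1 + 1/7*h_S0 + 4/7*h_S1 + 2/7*h_S2
  h_S2 = 1 + 1/7*h_S0 + 5/7*h_S1 + 1/7*h_S2

Substituting h_S0 = 0 and rearranging gives the linear system (I - Q) h = 1:
  [3/7, -2/7] . (h_S1, h_S2) = 1
  [-5/7, 6/7] . (h_S1, h_S2) = 1

Solving yields:
  h_S1 = 7
  h_S2 = 7

Starting state is S1, so the expected hitting time is h_S1 = 7.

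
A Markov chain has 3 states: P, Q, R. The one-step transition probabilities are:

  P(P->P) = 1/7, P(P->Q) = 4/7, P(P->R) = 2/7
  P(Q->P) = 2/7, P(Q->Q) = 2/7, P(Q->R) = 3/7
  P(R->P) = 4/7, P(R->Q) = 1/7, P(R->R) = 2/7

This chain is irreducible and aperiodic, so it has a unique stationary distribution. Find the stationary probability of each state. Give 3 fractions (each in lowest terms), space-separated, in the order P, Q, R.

The stationary distribution satisfies pi = pi * P, i.e.:
  pi_P = 1/7*pi_P + 2/7*pi_Q + 4/7*pi_R
  pi_Q = 4/7*pi_P + 2/7*pi_Q + 1/7*pi_R
  pi_R = 2/7*pi_P + 3/7*pi_Q + 2/7*pi_R
with normalization: pi_P + pi_Q + pi_R = 1.

Using the first 2 balance equations plus normalization, the linear system A*pi = b is:
  [-6/7, 2/7, 4/7] . pi = 0
  [4/7, -5/7, 1/7] . pi = 0
  [1, 1, 1] . pi = 1

Solving yields:
  pi_P = 1/3
  pi_Q = 1/3
  pi_R = 1/3

Verification (pi * P):
  1/3*1/7 + 1/3*2/7 + 1/3*4/7 = 1/3 = pi_P  (ok)
  1/3*4/7 + 1/3*2/7 + 1/3*1/7 = 1/3 = pi_Q  (ok)
  1/3*2/7 + 1/3*3/7 + 1/3*2/7 = 1/3 = pi_R  (ok)

Answer: 1/3 1/3 1/3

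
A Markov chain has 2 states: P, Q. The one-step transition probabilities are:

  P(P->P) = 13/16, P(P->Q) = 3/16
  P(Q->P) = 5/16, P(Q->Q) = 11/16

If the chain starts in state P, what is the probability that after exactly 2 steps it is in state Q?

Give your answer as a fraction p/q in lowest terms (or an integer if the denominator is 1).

Computing P^2 by repeated multiplication:
P^1 =
  P: [13/16, 3/16]
  Q: [5/16, 11/16]
P^2 =
  P: [23/32, 9/32]
  Q: [15/32, 17/32]

(P^2)[P -> Q] = 9/32

Answer: 9/32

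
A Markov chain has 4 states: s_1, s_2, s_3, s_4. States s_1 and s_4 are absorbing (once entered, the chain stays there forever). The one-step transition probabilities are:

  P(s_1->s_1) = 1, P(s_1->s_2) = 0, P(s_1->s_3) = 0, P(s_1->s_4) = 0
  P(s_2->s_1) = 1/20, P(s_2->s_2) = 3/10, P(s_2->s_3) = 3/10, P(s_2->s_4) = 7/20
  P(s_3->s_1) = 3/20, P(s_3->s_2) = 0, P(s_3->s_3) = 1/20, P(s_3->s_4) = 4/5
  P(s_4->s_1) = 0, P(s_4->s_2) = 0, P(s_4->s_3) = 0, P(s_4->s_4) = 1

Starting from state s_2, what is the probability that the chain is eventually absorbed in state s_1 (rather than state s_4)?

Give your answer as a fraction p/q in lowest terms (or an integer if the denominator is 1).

Answer: 37/266

Derivation:
Let a_i = P(absorbed in s_1 | start in state i).
Boundary conditions: a_s_1 = 1, a_s_4 = 0.
For each transient state i, a_i = sum_j P(i->j) * a_j:
  a_s_2 = 1/20*a_s_1 + 3/10*a_s_2 + 3/10*a_s_3 + 7/20*a_s_4
  a_s_3 = 3/20*a_s_1 + 0*a_s_2 + 1/20*a_s_3 + 4/5*a_s_4

Substituting a_s_1 = 1 and a_s_4 = 0, rearrange to (I - Q) a = r where r[i] = P(i -> s_1):
  [7/10, -3/10] . (a_s_2, a_s_3) = 1/20
  [0, 19/20] . (a_s_2, a_s_3) = 3/20

Solving yields:
  a_s_2 = 37/266
  a_s_3 = 3/19

Starting state is s_2, so the absorption probability is a_s_2 = 37/266.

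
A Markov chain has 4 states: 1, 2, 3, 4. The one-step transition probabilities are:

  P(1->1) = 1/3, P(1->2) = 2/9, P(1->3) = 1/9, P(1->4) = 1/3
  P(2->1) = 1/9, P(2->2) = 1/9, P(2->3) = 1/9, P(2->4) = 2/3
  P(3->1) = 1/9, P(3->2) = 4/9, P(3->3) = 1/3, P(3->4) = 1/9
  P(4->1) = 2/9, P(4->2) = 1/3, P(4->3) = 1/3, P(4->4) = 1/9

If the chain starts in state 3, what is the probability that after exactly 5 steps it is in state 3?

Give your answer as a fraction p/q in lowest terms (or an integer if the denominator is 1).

Computing P^5 by repeated multiplication:
P^1 =
  1: [1/3, 2/9, 1/9, 1/3]
  2: [1/9, 1/9, 1/9, 2/3]
  3: [1/9, 4/9, 1/3, 1/9]
  4: [2/9, 1/3, 1/3, 1/9]
P^2 =
  1: [2/9, 7/27, 17/81, 25/81]
  2: [17/81, 25/81, 23/81, 16/81]
  3: [4/27, 7/27, 17/81, 31/81]
  4: [14/81, 22/81, 17/81, 28/81]
P^3 =
  1: [142/729, 200/729, 55/243, 74/243]
  2: [131/729, 199/729, 53/243, 80/243]
  3: [136/729, 206/729, 59/243, 70/243]
  4: [137/729, 202/729, 19/81, 73/243]
P^4 =
  1: [1235/6561, 1810/6561, 167/729, 671/2187]
  2: [1231/6561, 1817/6561, 509/2187, 662/2187]
  3: [1211/6561, 1816/6561, 167/729, 677/2187]
  4: [1222/6561, 1817/6561, 503/2187, 671/2187]
P^5 =
  1: [11044/59049, 16331/59049, 4531/19683, 2009/6561]
  2: [11009/59049, 16345/59049, 4529/19683, 2012/6561]
  3: [11014/59049, 16343/59049, 4543/19683, 223/729]
  4: [11018/59049, 16336/59049, 4535/19683, 670/2187]

(P^5)[3 -> 3] = 4543/19683

Answer: 4543/19683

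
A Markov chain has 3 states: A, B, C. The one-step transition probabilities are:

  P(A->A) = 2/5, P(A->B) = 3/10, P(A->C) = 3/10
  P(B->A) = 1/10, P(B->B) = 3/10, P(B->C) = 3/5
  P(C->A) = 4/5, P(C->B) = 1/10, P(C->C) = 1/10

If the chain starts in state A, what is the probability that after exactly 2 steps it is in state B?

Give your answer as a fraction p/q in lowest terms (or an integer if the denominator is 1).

Answer: 6/25

Derivation:
Computing P^2 by repeated multiplication:
P^1 =
  A: [2/5, 3/10, 3/10]
  B: [1/10, 3/10, 3/5]
  C: [4/5, 1/10, 1/10]
P^2 =
  A: [43/100, 6/25, 33/100]
  B: [11/20, 9/50, 27/100]
  C: [41/100, 7/25, 31/100]

(P^2)[A -> B] = 6/25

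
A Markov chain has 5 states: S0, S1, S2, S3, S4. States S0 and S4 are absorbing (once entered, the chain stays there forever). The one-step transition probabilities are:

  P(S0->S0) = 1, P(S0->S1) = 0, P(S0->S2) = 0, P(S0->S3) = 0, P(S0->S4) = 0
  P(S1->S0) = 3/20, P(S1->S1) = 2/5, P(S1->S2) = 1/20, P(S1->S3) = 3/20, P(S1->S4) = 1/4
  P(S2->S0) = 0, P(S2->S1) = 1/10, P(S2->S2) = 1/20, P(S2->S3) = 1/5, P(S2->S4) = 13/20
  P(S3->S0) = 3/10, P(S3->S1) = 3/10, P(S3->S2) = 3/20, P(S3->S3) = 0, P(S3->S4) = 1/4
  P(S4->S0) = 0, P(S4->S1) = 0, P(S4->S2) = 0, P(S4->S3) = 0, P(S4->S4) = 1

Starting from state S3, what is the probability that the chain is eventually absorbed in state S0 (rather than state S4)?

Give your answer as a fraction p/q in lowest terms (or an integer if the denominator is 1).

Answer: 429/998

Derivation:
Let a_i = P(absorbed in S0 | start in state i).
Boundary conditions: a_S0 = 1, a_S4 = 0.
For each transient state i, a_i = sum_j P(i->j) * a_j:
  a_S1 = 3/20*a_S0 + 2/5*a_S1 + 1/20*a_S2 + 3/20*a_S3 + 1/4*a_S4
  a_S2 = 0*a_S0 + 1/10*a_S1 + 1/20*a_S2 + 1/5*a_S3 + 13/20*a_S4
  a_S3 = 3/10*a_S0 + 3/10*a_S1 + 3/20*a_S2 + 0*a_S3 + 1/4*a_S4

Substituting a_S0 = 1 and a_S4 = 0, rearrange to (I - Q) a = r where r[i] = P(i -> S0):
  [3/5, -1/20, -3/20] . (a_S1, a_S2, a_S3) = 3/20
  [-1/10, 19/20, -1/5] . (a_S1, a_S2, a_S3) = 0
  [-3/10, -3/20, 1] . (a_S1, a_S2, a_S3) = 3/10

Solving yields:
  a_S1 = 735/1996
  a_S2 = 129/998
  a_S3 = 429/998

Starting state is S3, so the absorption probability is a_S3 = 429/998.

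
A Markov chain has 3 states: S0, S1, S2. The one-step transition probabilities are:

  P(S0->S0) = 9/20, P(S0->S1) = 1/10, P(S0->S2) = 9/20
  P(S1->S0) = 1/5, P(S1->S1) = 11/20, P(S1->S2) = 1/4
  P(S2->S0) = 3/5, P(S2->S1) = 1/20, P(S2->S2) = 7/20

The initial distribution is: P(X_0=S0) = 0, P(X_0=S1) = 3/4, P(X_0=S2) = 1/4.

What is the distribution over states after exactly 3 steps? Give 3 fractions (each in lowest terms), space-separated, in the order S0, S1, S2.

Answer: 69/160 26/125 1443/4000

Derivation:
Propagating the distribution step by step (d_{t+1} = d_t * P):
d_0 = (S0=0, S1=3/4, S2=1/4)
  d_1[S0] = 0*9/20 + 3/4*1/5 + 1/4*3/5 = 3/10
  d_1[S1] = 0*1/10 + 3/4*11/20 + 1/4*1/20 = 17/40
  d_1[S2] = 0*9/20 + 3/4*1/4 + 1/4*7/20 = 11/40
d_1 = (S0=3/10, S1=17/40, S2=11/40)
  d_2[S0] = 3/10*9/20 + 17/40*1/5 + 11/40*3/5 = 77/200
  d_2[S1] = 3/10*1/10 + 17/40*11/20 + 11/40*1/20 = 111/400
  d_2[S2] = 3/10*9/20 + 17/40*1/4 + 11/40*7/20 = 27/80
d_2 = (S0=77/200, S1=111/400, S2=27/80)
  d_3[S0] = 77/200*9/20 + 111/400*1/5 + 27/80*3/5 = 69/160
  d_3[S1] = 77/200*1/10 + 111/400*11/20 + 27/80*1/20 = 26/125
  d_3[S2] = 77/200*9/20 + 111/400*1/4 + 27/80*7/20 = 1443/4000
d_3 = (S0=69/160, S1=26/125, S2=1443/4000)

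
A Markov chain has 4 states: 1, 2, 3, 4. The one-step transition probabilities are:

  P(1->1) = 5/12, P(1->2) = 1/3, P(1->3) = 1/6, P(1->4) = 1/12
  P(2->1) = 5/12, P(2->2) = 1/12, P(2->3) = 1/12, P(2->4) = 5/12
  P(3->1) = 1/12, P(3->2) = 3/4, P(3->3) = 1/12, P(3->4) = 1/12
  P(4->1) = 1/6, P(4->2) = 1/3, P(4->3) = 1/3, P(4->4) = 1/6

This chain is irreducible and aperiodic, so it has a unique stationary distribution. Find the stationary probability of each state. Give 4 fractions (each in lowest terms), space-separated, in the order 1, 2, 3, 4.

The stationary distribution satisfies pi = pi * P, i.e.:
  pi_1 = 5/12*pi_1 + 5/12*pi_2 + 1/12*pi_3 + 1/6*pi_4
  pi_2 = 1/3*pi_1 + 1/12*pi_2 + 3/4*pi_3 + 1/3*pi_4
  pi_3 = 1/6*pi_1 + 1/12*pi_2 + 1/12*pi_3 + 1/3*pi_4
  pi_4 = 1/12*pi_1 + 5/12*pi_2 + 1/12*pi_3 + 1/6*pi_4
with normalization: pi_1 + pi_2 + pi_3 + pi_4 = 1.

Using the first 3 balance equations plus normalization, the linear system A*pi = b is:
  [-7/12, 5/12, 1/12, 1/6] . pi = 0
  [1/3, -11/12, 3/4, 1/3] . pi = 0
  [1/6, 1/12, -11/12, 1/3] . pi = 0
  [1, 1, 1, 1] . pi = 1

Solving yields:
  pi_1 = 14/45
  pi_2 = 173/540
  pi_3 = 29/180
  pi_4 = 28/135

Verification (pi * P):
  14/45*5/12 + 173/540*5/12 + 29/180*1/12 + 28/135*1/6 = 14/45 = pi_1  (ok)
  14/45*1/3 + 173/540*1/12 + 29/180*3/4 + 28/135*1/3 = 173/540 = pi_2  (ok)
  14/45*1/6 + 173/540*1/12 + 29/180*1/12 + 28/135*1/3 = 29/180 = pi_3  (ok)
  14/45*1/12 + 173/540*5/12 + 29/180*1/12 + 28/135*1/6 = 28/135 = pi_4  (ok)

Answer: 14/45 173/540 29/180 28/135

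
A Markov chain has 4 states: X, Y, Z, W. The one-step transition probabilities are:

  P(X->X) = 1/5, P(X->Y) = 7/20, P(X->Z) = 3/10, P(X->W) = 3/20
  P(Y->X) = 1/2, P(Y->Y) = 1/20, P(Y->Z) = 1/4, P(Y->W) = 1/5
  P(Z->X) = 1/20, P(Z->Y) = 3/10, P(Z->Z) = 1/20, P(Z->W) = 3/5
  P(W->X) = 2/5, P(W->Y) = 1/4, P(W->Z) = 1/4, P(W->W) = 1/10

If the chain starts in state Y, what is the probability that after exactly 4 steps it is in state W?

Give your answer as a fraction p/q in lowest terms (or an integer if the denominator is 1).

Answer: 19647/80000

Derivation:
Computing P^4 by repeated multiplication:
P^1 =
  X: [1/5, 7/20, 3/10, 3/20]
  Y: [1/2, 1/20, 1/4, 1/5]
  Z: [1/20, 3/10, 1/20, 3/5]
  W: [2/5, 1/4, 1/4, 1/10]
P^2 =
  X: [29/100, 43/200, 1/5, 59/200]
  Y: [87/400, 121/400, 9/40, 51/200]
  Z: [161/400, 79/400, 97/400, 63/400]
  W: [103/400, 101/400, 11/50, 27/100]
P^3 =
  X: [587/2000, 123/500, 449/2000, 59/250]
  Y: [77/250, 89/400, 1727/8000, 2029/8000]
  Z: [407/1600, 2103/8000, 1773/8000, 2089/8000]
  W: [1187/4000, 189/800, 1751/8000, 397/1600]
P^4 =
  X: [11493/40000, 1931/8000, 8791/40000, 10061/40000]
  Y: [9123/32000, 7907/32000, 8889/40000, 19647/80000]
  Z: [9531/32000, 37431/160000, 34943/160000, 39971/160000]
  W: [46027/160000, 38939/160000, 3537/16000, 2479/10000]

(P^4)[Y -> W] = 19647/80000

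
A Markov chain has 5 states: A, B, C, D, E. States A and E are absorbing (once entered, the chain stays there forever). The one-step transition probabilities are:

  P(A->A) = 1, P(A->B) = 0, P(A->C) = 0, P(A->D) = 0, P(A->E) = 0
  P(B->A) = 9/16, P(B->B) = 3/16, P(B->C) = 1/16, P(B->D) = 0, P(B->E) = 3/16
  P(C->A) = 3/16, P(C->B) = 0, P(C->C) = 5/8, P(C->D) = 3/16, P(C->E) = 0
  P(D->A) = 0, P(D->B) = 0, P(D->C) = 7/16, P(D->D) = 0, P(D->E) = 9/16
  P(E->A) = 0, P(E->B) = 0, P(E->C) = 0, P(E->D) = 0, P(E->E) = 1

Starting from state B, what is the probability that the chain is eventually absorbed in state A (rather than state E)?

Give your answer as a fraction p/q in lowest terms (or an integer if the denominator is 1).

Answer: 241/325

Derivation:
Let a_i = P(absorbed in A | start in state i).
Boundary conditions: a_A = 1, a_E = 0.
For each transient state i, a_i = sum_j P(i->j) * a_j:
  a_B = 9/16*a_A + 3/16*a_B + 1/16*a_C + 0*a_D + 3/16*a_E
  a_C = 3/16*a_A + 0*a_B + 5/8*a_C + 3/16*a_D + 0*a_E
  a_D = 0*a_A + 0*a_B + 7/16*a_C + 0*a_D + 9/16*a_E

Substituting a_A = 1 and a_E = 0, rearrange to (I - Q) a = r where r[i] = P(i -> A):
  [13/16, -1/16, 0] . (a_B, a_C, a_D) = 9/16
  [0, 3/8, -3/16] . (a_B, a_C, a_D) = 3/16
  [0, -7/16, 1] . (a_B, a_C, a_D) = 0

Solving yields:
  a_B = 241/325
  a_C = 16/25
  a_D = 7/25

Starting state is B, so the absorption probability is a_B = 241/325.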